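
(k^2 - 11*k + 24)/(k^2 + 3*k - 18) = (k - 8)/(k + 6)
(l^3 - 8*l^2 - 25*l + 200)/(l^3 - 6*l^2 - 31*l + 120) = (l - 5)/(l - 3)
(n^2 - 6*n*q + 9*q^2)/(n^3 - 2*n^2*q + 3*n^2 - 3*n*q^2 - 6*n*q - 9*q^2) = (n - 3*q)/(n^2 + n*q + 3*n + 3*q)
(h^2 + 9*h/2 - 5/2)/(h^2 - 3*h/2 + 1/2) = (h + 5)/(h - 1)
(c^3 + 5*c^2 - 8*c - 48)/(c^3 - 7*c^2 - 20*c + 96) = (c + 4)/(c - 8)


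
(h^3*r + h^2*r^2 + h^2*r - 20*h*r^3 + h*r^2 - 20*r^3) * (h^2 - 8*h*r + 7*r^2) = h^5*r - 7*h^4*r^2 + h^4*r - 21*h^3*r^3 - 7*h^3*r^2 + 167*h^2*r^4 - 21*h^2*r^3 - 140*h*r^5 + 167*h*r^4 - 140*r^5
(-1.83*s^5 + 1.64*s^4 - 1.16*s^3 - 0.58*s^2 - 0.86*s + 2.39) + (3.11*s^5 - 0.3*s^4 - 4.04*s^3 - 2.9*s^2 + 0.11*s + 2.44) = 1.28*s^5 + 1.34*s^4 - 5.2*s^3 - 3.48*s^2 - 0.75*s + 4.83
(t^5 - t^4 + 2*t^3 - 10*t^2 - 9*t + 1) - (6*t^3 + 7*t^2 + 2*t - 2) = t^5 - t^4 - 4*t^3 - 17*t^2 - 11*t + 3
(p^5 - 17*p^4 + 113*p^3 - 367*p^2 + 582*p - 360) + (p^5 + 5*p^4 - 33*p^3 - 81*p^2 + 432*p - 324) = 2*p^5 - 12*p^4 + 80*p^3 - 448*p^2 + 1014*p - 684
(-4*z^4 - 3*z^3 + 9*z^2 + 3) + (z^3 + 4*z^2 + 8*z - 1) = -4*z^4 - 2*z^3 + 13*z^2 + 8*z + 2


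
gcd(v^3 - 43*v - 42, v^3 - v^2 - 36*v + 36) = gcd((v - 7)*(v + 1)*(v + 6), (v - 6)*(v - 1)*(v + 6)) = v + 6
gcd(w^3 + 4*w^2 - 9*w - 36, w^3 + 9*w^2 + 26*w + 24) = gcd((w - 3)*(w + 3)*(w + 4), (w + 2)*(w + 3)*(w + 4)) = w^2 + 7*w + 12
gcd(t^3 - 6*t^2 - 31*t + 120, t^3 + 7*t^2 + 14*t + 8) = 1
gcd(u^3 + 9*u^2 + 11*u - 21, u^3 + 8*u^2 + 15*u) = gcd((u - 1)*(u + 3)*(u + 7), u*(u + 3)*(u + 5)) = u + 3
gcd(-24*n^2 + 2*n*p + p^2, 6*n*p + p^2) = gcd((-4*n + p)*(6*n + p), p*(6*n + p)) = 6*n + p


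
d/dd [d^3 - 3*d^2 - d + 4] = 3*d^2 - 6*d - 1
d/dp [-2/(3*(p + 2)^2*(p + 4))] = 2*(3*p + 10)/(3*(p + 2)^3*(p + 4)^2)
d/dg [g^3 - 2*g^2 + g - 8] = 3*g^2 - 4*g + 1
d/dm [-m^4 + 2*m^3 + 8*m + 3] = -4*m^3 + 6*m^2 + 8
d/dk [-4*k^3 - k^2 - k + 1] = -12*k^2 - 2*k - 1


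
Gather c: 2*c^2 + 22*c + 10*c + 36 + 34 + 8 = 2*c^2 + 32*c + 78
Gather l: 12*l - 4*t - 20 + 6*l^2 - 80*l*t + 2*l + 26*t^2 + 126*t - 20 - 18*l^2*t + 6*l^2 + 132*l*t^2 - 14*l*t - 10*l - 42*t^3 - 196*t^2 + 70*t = l^2*(12 - 18*t) + l*(132*t^2 - 94*t + 4) - 42*t^3 - 170*t^2 + 192*t - 40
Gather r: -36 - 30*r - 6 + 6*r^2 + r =6*r^2 - 29*r - 42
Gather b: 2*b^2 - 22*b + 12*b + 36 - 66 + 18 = 2*b^2 - 10*b - 12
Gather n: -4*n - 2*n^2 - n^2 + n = -3*n^2 - 3*n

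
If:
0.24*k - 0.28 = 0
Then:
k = 1.17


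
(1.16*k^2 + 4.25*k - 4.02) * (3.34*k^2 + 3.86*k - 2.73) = 3.8744*k^4 + 18.6726*k^3 - 0.188599999999997*k^2 - 27.1197*k + 10.9746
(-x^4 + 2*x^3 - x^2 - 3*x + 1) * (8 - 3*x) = 3*x^5 - 14*x^4 + 19*x^3 + x^2 - 27*x + 8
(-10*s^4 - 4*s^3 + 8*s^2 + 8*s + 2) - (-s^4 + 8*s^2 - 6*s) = -9*s^4 - 4*s^3 + 14*s + 2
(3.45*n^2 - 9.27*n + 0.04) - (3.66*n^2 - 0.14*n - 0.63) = -0.21*n^2 - 9.13*n + 0.67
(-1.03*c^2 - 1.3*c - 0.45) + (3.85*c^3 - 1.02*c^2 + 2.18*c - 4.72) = 3.85*c^3 - 2.05*c^2 + 0.88*c - 5.17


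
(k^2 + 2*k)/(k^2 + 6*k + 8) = k/(k + 4)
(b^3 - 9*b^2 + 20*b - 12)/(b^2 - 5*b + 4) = (b^2 - 8*b + 12)/(b - 4)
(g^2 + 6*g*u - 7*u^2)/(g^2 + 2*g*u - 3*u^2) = (g + 7*u)/(g + 3*u)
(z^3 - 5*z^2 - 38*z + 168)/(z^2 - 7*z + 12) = (z^2 - z - 42)/(z - 3)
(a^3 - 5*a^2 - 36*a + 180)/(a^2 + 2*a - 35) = (a^2 - 36)/(a + 7)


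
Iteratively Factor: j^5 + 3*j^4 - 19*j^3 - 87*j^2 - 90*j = (j + 3)*(j^4 - 19*j^2 - 30*j) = (j - 5)*(j + 3)*(j^3 + 5*j^2 + 6*j) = j*(j - 5)*(j + 3)*(j^2 + 5*j + 6) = j*(j - 5)*(j + 2)*(j + 3)*(j + 3)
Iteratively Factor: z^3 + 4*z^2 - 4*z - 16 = (z + 2)*(z^2 + 2*z - 8) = (z + 2)*(z + 4)*(z - 2)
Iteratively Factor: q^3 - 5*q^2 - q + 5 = (q + 1)*(q^2 - 6*q + 5) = (q - 1)*(q + 1)*(q - 5)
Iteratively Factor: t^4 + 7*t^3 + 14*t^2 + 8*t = (t + 1)*(t^3 + 6*t^2 + 8*t) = (t + 1)*(t + 4)*(t^2 + 2*t) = (t + 1)*(t + 2)*(t + 4)*(t)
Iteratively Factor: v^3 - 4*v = (v + 2)*(v^2 - 2*v) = v*(v + 2)*(v - 2)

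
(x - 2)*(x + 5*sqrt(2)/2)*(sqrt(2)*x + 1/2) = sqrt(2)*x^3 - 2*sqrt(2)*x^2 + 11*x^2/2 - 11*x + 5*sqrt(2)*x/4 - 5*sqrt(2)/2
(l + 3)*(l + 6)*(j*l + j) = j*l^3 + 10*j*l^2 + 27*j*l + 18*j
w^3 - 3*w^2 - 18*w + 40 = (w - 5)*(w - 2)*(w + 4)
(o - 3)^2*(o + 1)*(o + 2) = o^4 - 3*o^3 - 7*o^2 + 15*o + 18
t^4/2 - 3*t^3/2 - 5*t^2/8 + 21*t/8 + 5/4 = (t/2 + 1/2)*(t - 5/2)*(t - 2)*(t + 1/2)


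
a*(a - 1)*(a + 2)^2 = a^4 + 3*a^3 - 4*a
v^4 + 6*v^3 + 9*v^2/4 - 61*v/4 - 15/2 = (v - 3/2)*(v + 1/2)*(v + 2)*(v + 5)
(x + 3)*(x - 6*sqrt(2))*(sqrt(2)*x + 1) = sqrt(2)*x^3 - 11*x^2 + 3*sqrt(2)*x^2 - 33*x - 6*sqrt(2)*x - 18*sqrt(2)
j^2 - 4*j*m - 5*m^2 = (j - 5*m)*(j + m)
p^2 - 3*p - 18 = (p - 6)*(p + 3)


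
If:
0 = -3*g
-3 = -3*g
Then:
No Solution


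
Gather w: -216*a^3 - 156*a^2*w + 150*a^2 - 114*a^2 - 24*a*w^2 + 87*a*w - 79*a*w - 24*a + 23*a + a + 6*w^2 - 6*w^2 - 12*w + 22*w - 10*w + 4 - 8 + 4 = -216*a^3 + 36*a^2 - 24*a*w^2 + w*(-156*a^2 + 8*a)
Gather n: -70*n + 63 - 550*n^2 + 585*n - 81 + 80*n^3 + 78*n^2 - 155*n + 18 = 80*n^3 - 472*n^2 + 360*n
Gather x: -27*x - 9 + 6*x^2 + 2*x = 6*x^2 - 25*x - 9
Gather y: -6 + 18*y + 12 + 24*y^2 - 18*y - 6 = 24*y^2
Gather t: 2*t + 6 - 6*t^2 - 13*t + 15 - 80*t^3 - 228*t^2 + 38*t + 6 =-80*t^3 - 234*t^2 + 27*t + 27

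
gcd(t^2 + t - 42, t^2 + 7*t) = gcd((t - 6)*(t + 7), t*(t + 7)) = t + 7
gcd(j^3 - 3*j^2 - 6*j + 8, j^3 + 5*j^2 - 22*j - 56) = j^2 - 2*j - 8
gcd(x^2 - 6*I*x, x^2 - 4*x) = x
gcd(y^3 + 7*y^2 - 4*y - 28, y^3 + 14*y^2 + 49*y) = y + 7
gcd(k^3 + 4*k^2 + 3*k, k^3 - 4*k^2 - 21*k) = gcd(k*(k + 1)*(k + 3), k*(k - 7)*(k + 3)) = k^2 + 3*k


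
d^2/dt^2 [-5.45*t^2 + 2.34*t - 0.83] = -10.9000000000000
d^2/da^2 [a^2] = 2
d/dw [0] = 0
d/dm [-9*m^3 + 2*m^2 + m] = -27*m^2 + 4*m + 1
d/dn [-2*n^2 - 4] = -4*n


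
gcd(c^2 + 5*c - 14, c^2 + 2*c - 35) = c + 7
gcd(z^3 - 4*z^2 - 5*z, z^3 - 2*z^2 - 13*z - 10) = z^2 - 4*z - 5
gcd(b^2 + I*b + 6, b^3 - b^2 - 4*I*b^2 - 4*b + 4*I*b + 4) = b - 2*I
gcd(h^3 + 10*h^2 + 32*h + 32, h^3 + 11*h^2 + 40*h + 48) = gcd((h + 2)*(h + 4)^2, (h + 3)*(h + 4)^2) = h^2 + 8*h + 16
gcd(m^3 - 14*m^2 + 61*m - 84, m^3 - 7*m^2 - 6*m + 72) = m - 4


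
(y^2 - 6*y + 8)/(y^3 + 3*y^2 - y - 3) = (y^2 - 6*y + 8)/(y^3 + 3*y^2 - y - 3)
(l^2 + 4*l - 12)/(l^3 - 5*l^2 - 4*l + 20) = (l + 6)/(l^2 - 3*l - 10)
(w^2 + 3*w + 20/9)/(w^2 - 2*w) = (w^2 + 3*w + 20/9)/(w*(w - 2))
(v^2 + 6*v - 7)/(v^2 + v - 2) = (v + 7)/(v + 2)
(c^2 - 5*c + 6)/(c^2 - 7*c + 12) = (c - 2)/(c - 4)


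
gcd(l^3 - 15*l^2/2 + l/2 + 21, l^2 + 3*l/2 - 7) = l - 2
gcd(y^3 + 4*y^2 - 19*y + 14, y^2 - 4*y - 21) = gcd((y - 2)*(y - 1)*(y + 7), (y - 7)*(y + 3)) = 1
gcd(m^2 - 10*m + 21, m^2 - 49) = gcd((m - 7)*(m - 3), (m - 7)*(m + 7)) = m - 7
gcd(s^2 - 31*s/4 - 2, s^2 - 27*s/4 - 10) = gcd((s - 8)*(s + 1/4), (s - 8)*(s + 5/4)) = s - 8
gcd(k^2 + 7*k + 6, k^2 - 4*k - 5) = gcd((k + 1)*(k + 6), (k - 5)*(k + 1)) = k + 1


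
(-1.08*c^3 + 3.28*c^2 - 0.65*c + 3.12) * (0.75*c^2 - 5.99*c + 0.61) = -0.81*c^5 + 8.9292*c^4 - 20.7935*c^3 + 8.2343*c^2 - 19.0853*c + 1.9032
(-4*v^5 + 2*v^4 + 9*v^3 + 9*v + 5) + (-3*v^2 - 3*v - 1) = -4*v^5 + 2*v^4 + 9*v^3 - 3*v^2 + 6*v + 4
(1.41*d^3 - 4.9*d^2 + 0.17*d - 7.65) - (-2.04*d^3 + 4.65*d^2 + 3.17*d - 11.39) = 3.45*d^3 - 9.55*d^2 - 3.0*d + 3.74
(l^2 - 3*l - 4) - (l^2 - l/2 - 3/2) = -5*l/2 - 5/2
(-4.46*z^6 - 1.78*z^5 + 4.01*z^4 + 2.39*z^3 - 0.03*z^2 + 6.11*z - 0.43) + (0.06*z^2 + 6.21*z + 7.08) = -4.46*z^6 - 1.78*z^5 + 4.01*z^4 + 2.39*z^3 + 0.03*z^2 + 12.32*z + 6.65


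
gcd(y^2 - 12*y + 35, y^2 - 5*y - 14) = y - 7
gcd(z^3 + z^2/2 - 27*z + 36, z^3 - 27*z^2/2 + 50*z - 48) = z^2 - 11*z/2 + 6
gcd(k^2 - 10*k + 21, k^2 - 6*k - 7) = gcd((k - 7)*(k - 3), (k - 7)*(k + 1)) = k - 7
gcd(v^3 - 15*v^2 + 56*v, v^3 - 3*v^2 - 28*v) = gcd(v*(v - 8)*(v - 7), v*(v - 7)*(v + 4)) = v^2 - 7*v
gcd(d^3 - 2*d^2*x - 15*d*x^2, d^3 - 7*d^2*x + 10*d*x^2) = -d^2 + 5*d*x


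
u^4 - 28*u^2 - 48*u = u*(u - 6)*(u + 2)*(u + 4)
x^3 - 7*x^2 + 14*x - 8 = (x - 4)*(x - 2)*(x - 1)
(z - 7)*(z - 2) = z^2 - 9*z + 14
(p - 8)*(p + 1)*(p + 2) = p^3 - 5*p^2 - 22*p - 16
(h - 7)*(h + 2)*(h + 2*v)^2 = h^4 + 4*h^3*v - 5*h^3 + 4*h^2*v^2 - 20*h^2*v - 14*h^2 - 20*h*v^2 - 56*h*v - 56*v^2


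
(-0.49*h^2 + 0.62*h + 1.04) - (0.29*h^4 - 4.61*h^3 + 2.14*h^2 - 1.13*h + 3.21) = -0.29*h^4 + 4.61*h^3 - 2.63*h^2 + 1.75*h - 2.17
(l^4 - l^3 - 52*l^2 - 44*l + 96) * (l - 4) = l^5 - 5*l^4 - 48*l^3 + 164*l^2 + 272*l - 384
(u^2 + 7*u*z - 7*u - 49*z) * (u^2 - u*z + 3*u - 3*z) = u^4 + 6*u^3*z - 4*u^3 - 7*u^2*z^2 - 24*u^2*z - 21*u^2 + 28*u*z^2 - 126*u*z + 147*z^2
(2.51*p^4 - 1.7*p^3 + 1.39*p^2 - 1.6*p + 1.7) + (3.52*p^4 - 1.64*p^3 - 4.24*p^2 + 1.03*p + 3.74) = 6.03*p^4 - 3.34*p^3 - 2.85*p^2 - 0.57*p + 5.44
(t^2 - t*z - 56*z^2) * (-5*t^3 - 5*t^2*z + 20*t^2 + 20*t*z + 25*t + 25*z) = -5*t^5 + 20*t^4 + 285*t^3*z^2 + 25*t^3 + 280*t^2*z^3 - 1140*t^2*z^2 - 1120*t*z^3 - 1425*t*z^2 - 1400*z^3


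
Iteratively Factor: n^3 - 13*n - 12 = (n + 1)*(n^2 - n - 12) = (n - 4)*(n + 1)*(n + 3)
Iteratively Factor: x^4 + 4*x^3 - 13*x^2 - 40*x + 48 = (x - 1)*(x^3 + 5*x^2 - 8*x - 48) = (x - 1)*(x + 4)*(x^2 + x - 12) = (x - 3)*(x - 1)*(x + 4)*(x + 4)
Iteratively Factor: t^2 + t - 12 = (t + 4)*(t - 3)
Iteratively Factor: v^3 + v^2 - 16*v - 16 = (v + 4)*(v^2 - 3*v - 4) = (v + 1)*(v + 4)*(v - 4)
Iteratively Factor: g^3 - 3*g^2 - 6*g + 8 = (g - 1)*(g^2 - 2*g - 8) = (g - 4)*(g - 1)*(g + 2)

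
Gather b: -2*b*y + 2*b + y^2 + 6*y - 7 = b*(2 - 2*y) + y^2 + 6*y - 7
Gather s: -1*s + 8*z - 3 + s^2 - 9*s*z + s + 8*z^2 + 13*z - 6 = s^2 - 9*s*z + 8*z^2 + 21*z - 9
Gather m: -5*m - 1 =-5*m - 1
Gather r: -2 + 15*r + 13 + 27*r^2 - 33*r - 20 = 27*r^2 - 18*r - 9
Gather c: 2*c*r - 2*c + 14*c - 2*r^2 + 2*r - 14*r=c*(2*r + 12) - 2*r^2 - 12*r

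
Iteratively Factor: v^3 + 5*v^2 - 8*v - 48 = (v + 4)*(v^2 + v - 12) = (v + 4)^2*(v - 3)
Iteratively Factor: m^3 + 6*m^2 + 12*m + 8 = (m + 2)*(m^2 + 4*m + 4) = (m + 2)^2*(m + 2)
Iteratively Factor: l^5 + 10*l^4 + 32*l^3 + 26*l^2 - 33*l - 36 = (l + 1)*(l^4 + 9*l^3 + 23*l^2 + 3*l - 36) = (l + 1)*(l + 4)*(l^3 + 5*l^2 + 3*l - 9) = (l + 1)*(l + 3)*(l + 4)*(l^2 + 2*l - 3) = (l + 1)*(l + 3)^2*(l + 4)*(l - 1)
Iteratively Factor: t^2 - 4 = (t + 2)*(t - 2)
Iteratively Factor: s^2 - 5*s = (s - 5)*(s)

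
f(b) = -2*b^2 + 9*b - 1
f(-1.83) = -24.17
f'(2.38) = -0.52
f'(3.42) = -4.68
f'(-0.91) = 12.64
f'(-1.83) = 16.32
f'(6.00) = -15.00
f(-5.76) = -119.20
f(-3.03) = -46.63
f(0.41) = 2.35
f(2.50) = 9.00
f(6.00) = -19.00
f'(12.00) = -39.00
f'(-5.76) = 32.04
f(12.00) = -181.00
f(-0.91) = -10.85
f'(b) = 9 - 4*b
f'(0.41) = 7.36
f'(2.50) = -1.00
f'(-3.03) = 21.12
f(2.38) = 9.09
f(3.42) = 6.39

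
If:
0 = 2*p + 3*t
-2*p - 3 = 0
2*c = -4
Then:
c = -2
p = -3/2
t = 1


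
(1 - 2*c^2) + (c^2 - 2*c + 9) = -c^2 - 2*c + 10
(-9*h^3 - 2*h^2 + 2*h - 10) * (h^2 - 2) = -9*h^5 - 2*h^4 + 20*h^3 - 6*h^2 - 4*h + 20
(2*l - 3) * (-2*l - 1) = -4*l^2 + 4*l + 3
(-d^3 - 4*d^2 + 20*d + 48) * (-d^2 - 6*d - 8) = d^5 + 10*d^4 + 12*d^3 - 136*d^2 - 448*d - 384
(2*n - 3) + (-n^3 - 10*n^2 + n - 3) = -n^3 - 10*n^2 + 3*n - 6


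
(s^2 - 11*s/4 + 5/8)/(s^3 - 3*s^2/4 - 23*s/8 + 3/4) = (2*s - 5)/(2*s^2 - s - 6)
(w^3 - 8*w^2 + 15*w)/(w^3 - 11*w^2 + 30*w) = (w - 3)/(w - 6)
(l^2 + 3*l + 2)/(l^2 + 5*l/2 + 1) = 2*(l + 1)/(2*l + 1)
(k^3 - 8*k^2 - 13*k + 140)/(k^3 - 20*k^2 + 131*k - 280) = (k + 4)/(k - 8)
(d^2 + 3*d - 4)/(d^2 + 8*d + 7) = (d^2 + 3*d - 4)/(d^2 + 8*d + 7)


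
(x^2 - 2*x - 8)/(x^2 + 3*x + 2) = (x - 4)/(x + 1)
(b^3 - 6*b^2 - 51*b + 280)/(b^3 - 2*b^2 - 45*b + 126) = (b^2 - 13*b + 40)/(b^2 - 9*b + 18)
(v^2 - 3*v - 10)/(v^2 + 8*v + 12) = (v - 5)/(v + 6)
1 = 1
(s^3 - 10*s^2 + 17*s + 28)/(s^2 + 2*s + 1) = (s^2 - 11*s + 28)/(s + 1)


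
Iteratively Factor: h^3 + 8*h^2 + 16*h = (h + 4)*(h^2 + 4*h) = h*(h + 4)*(h + 4)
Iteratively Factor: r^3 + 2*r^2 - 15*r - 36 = (r + 3)*(r^2 - r - 12) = (r - 4)*(r + 3)*(r + 3)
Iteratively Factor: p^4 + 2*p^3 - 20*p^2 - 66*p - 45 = (p + 1)*(p^3 + p^2 - 21*p - 45) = (p + 1)*(p + 3)*(p^2 - 2*p - 15) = (p + 1)*(p + 3)^2*(p - 5)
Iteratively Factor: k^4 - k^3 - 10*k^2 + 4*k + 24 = (k - 3)*(k^3 + 2*k^2 - 4*k - 8) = (k - 3)*(k + 2)*(k^2 - 4) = (k - 3)*(k + 2)^2*(k - 2)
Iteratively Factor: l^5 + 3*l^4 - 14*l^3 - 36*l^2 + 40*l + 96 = (l + 2)*(l^4 + l^3 - 16*l^2 - 4*l + 48) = (l + 2)*(l + 4)*(l^3 - 3*l^2 - 4*l + 12) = (l + 2)^2*(l + 4)*(l^2 - 5*l + 6) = (l - 2)*(l + 2)^2*(l + 4)*(l - 3)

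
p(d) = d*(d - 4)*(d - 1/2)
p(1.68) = -4.60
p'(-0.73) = 10.17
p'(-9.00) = 326.00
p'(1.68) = -4.65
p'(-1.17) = 16.64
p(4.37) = 6.26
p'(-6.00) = 164.00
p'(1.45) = -4.74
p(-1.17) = -10.10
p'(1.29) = -4.62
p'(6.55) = 71.76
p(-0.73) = -4.25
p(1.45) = -3.51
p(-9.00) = -1111.50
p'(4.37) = 19.96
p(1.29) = -2.76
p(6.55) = 101.05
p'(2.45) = -2.04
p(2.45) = -7.41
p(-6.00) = -390.00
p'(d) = d*(d - 4) + d*(d - 1/2) + (d - 4)*(d - 1/2)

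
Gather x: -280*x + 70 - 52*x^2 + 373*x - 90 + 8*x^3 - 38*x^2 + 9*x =8*x^3 - 90*x^2 + 102*x - 20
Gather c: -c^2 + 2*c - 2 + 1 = -c^2 + 2*c - 1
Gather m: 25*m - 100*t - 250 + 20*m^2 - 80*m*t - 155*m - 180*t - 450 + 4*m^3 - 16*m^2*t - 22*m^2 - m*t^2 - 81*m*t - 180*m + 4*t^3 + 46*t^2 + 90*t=4*m^3 + m^2*(-16*t - 2) + m*(-t^2 - 161*t - 310) + 4*t^3 + 46*t^2 - 190*t - 700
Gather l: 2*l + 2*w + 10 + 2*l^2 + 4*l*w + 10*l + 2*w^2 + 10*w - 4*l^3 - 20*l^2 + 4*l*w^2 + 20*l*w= -4*l^3 - 18*l^2 + l*(4*w^2 + 24*w + 12) + 2*w^2 + 12*w + 10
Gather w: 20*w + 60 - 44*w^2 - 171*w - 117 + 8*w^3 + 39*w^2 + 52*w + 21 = 8*w^3 - 5*w^2 - 99*w - 36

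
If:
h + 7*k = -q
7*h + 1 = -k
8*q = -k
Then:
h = -55/377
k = 8/377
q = -1/377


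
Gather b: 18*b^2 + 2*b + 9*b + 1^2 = 18*b^2 + 11*b + 1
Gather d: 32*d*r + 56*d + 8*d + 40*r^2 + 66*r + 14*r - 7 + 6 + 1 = d*(32*r + 64) + 40*r^2 + 80*r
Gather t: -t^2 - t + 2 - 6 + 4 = -t^2 - t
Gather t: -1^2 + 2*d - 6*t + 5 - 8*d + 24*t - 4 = -6*d + 18*t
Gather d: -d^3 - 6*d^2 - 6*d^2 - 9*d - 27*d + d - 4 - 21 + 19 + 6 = -d^3 - 12*d^2 - 35*d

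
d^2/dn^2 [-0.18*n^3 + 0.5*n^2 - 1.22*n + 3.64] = 1.0 - 1.08*n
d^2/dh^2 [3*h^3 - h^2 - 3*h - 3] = 18*h - 2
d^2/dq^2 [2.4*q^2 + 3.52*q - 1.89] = 4.80000000000000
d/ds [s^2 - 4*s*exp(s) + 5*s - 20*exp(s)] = -4*s*exp(s) + 2*s - 24*exp(s) + 5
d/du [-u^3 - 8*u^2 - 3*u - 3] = -3*u^2 - 16*u - 3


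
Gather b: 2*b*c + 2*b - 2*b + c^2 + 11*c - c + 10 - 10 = 2*b*c + c^2 + 10*c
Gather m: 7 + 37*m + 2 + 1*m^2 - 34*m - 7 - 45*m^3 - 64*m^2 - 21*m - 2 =-45*m^3 - 63*m^2 - 18*m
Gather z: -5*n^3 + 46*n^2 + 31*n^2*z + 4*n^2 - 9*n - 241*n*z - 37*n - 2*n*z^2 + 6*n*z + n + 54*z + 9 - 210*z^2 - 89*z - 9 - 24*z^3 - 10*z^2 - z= -5*n^3 + 50*n^2 - 45*n - 24*z^3 + z^2*(-2*n - 220) + z*(31*n^2 - 235*n - 36)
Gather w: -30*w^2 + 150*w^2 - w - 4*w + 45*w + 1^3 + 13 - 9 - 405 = 120*w^2 + 40*w - 400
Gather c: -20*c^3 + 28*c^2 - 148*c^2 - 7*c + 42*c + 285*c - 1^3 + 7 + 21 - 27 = -20*c^3 - 120*c^2 + 320*c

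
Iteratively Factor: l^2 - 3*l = (l - 3)*(l)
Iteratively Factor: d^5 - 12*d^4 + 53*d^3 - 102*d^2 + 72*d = (d - 3)*(d^4 - 9*d^3 + 26*d^2 - 24*d) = (d - 3)^2*(d^3 - 6*d^2 + 8*d) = (d - 3)^2*(d - 2)*(d^2 - 4*d) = (d - 4)*(d - 3)^2*(d - 2)*(d)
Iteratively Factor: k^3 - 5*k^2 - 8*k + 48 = (k - 4)*(k^2 - k - 12) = (k - 4)*(k + 3)*(k - 4)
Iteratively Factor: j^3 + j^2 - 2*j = (j)*(j^2 + j - 2) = j*(j + 2)*(j - 1)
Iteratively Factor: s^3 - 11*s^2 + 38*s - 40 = (s - 4)*(s^2 - 7*s + 10) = (s - 5)*(s - 4)*(s - 2)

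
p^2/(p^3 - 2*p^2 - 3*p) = p/(p^2 - 2*p - 3)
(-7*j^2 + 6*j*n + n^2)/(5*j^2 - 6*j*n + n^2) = (-7*j - n)/(5*j - n)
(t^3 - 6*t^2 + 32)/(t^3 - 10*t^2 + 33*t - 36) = (t^2 - 2*t - 8)/(t^2 - 6*t + 9)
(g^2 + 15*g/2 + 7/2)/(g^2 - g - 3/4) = 2*(g + 7)/(2*g - 3)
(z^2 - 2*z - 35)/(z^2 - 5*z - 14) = (z + 5)/(z + 2)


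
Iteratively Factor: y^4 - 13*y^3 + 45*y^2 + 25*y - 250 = (y - 5)*(y^3 - 8*y^2 + 5*y + 50) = (y - 5)^2*(y^2 - 3*y - 10) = (y - 5)^2*(y + 2)*(y - 5)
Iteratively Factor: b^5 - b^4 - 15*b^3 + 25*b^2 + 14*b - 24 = (b - 2)*(b^4 + b^3 - 13*b^2 - b + 12) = (b - 3)*(b - 2)*(b^3 + 4*b^2 - b - 4) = (b - 3)*(b - 2)*(b + 1)*(b^2 + 3*b - 4) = (b - 3)*(b - 2)*(b - 1)*(b + 1)*(b + 4)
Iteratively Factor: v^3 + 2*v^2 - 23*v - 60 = (v + 4)*(v^2 - 2*v - 15) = (v - 5)*(v + 4)*(v + 3)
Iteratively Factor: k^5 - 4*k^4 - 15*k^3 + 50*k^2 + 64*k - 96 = (k + 3)*(k^4 - 7*k^3 + 6*k^2 + 32*k - 32) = (k - 4)*(k + 3)*(k^3 - 3*k^2 - 6*k + 8) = (k - 4)^2*(k + 3)*(k^2 + k - 2) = (k - 4)^2*(k + 2)*(k + 3)*(k - 1)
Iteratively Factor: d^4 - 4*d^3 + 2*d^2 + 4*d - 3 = (d - 1)*(d^3 - 3*d^2 - d + 3) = (d - 1)*(d + 1)*(d^2 - 4*d + 3) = (d - 3)*(d - 1)*(d + 1)*(d - 1)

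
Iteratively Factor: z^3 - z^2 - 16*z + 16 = (z + 4)*(z^2 - 5*z + 4) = (z - 4)*(z + 4)*(z - 1)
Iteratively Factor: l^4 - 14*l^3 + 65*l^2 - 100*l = (l - 4)*(l^3 - 10*l^2 + 25*l) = (l - 5)*(l - 4)*(l^2 - 5*l) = (l - 5)^2*(l - 4)*(l)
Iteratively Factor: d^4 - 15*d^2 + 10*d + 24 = (d - 2)*(d^3 + 2*d^2 - 11*d - 12) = (d - 3)*(d - 2)*(d^2 + 5*d + 4) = (d - 3)*(d - 2)*(d + 4)*(d + 1)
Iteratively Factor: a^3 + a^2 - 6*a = (a - 2)*(a^2 + 3*a) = (a - 2)*(a + 3)*(a)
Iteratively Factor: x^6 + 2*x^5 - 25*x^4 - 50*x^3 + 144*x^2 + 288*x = (x + 4)*(x^5 - 2*x^4 - 17*x^3 + 18*x^2 + 72*x) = x*(x + 4)*(x^4 - 2*x^3 - 17*x^2 + 18*x + 72) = x*(x + 2)*(x + 4)*(x^3 - 4*x^2 - 9*x + 36) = x*(x - 4)*(x + 2)*(x + 4)*(x^2 - 9) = x*(x - 4)*(x - 3)*(x + 2)*(x + 4)*(x + 3)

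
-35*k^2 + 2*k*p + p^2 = (-5*k + p)*(7*k + p)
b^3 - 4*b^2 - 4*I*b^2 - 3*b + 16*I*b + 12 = (b - 4)*(b - 3*I)*(b - I)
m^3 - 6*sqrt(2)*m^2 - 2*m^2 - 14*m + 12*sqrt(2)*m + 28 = (m - 2)*(m - 7*sqrt(2))*(m + sqrt(2))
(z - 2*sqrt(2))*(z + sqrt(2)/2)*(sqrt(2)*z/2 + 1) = sqrt(2)*z^3/2 - z^2/2 - 5*sqrt(2)*z/2 - 2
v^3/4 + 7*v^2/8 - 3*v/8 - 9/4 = (v/4 + 1/2)*(v - 3/2)*(v + 3)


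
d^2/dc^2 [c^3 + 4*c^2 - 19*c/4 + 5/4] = 6*c + 8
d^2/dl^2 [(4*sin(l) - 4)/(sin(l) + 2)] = 12*(sin(l)^2 - 2*sin(l) - 2)/(sin(l) + 2)^3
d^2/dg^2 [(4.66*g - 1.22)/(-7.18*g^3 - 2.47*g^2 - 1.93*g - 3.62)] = (-1441.405104*g^5 + 258.86772*g^4 + 418.469972*g^3 + 1599.545028*g^2 + 94.638204*g + 52.386852)/(370.146232*g^9 + 382.003284*g^8 + 429.901782*g^7 + 780.294955*g^6 + 500.754069*g^5 + 394.840011*g^4 + 392.999245*g^3 + 137.556018*g^2 + 75.874476*g + 47.437928)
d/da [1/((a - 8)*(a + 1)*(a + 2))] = (-(a - 8)*(a + 1) - (a - 8)*(a + 2) - (a + 1)*(a + 2))/((a - 8)^2*(a + 1)^2*(a + 2)^2)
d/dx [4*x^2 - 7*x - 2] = 8*x - 7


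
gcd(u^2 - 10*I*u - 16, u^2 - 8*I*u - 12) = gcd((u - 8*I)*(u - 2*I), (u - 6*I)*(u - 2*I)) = u - 2*I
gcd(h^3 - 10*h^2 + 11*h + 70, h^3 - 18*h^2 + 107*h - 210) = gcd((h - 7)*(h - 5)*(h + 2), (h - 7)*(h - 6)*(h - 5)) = h^2 - 12*h + 35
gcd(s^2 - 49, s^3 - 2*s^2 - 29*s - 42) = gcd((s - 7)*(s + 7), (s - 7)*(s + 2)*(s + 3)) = s - 7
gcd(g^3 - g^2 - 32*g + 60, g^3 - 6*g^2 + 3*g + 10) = g^2 - 7*g + 10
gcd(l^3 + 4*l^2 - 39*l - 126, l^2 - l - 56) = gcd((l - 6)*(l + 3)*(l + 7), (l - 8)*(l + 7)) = l + 7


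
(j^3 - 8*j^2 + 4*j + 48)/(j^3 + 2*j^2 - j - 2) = (j^2 - 10*j + 24)/(j^2 - 1)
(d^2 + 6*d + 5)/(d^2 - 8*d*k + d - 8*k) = (d + 5)/(d - 8*k)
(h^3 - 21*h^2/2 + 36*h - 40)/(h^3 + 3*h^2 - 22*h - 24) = (h^2 - 13*h/2 + 10)/(h^2 + 7*h + 6)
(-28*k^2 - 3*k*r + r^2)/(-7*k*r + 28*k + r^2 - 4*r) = (4*k + r)/(r - 4)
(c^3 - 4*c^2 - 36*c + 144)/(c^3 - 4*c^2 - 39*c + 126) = (c^2 - 10*c + 24)/(c^2 - 10*c + 21)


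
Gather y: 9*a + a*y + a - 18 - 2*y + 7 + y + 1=10*a + y*(a - 1) - 10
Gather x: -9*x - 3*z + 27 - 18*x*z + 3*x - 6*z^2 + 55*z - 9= x*(-18*z - 6) - 6*z^2 + 52*z + 18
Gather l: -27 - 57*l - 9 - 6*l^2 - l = -6*l^2 - 58*l - 36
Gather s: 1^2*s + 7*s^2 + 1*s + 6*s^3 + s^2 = 6*s^3 + 8*s^2 + 2*s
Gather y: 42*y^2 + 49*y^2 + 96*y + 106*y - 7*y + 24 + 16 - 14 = 91*y^2 + 195*y + 26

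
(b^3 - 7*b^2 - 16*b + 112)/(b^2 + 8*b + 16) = (b^2 - 11*b + 28)/(b + 4)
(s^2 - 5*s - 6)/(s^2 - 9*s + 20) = (s^2 - 5*s - 6)/(s^2 - 9*s + 20)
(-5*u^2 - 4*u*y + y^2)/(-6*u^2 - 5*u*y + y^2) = (-5*u + y)/(-6*u + y)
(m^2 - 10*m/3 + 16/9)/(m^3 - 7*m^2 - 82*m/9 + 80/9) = (3*m - 8)/(3*m^2 - 19*m - 40)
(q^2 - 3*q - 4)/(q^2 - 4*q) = (q + 1)/q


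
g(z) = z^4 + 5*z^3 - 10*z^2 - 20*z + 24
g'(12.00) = 8812.00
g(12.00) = 27720.00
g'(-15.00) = -9845.00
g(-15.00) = 31824.00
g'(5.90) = 1205.67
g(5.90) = 1796.53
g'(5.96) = 1240.46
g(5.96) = 1869.91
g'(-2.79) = 65.69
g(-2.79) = -46.04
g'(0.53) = -25.79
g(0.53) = 11.41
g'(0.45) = -25.60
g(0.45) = 13.47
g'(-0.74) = 1.39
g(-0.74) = 31.60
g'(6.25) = 1417.50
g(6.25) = 2254.96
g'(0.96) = -21.84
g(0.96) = 0.86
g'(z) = 4*z^3 + 15*z^2 - 20*z - 20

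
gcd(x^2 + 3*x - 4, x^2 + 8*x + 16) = x + 4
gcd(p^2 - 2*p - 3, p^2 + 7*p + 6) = p + 1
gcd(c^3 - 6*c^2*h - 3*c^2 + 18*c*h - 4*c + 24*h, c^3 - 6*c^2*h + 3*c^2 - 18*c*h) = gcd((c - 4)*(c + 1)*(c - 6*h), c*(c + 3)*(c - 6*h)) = c - 6*h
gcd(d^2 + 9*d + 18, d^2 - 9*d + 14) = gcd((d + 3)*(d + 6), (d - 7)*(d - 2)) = 1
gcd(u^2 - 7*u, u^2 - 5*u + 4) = 1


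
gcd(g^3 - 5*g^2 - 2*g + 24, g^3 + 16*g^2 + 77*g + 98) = g + 2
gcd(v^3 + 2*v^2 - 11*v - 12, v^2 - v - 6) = v - 3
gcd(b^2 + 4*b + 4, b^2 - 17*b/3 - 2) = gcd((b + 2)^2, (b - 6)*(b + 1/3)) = 1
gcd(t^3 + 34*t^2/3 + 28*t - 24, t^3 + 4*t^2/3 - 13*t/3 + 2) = t - 2/3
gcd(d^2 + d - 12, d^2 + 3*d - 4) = d + 4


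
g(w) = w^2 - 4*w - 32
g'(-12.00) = -28.00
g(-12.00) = 160.00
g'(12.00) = 20.00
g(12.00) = 64.00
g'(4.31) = 4.62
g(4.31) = -30.66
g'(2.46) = 0.92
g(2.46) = -35.79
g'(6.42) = 8.84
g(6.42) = -16.46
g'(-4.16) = -12.32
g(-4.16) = 1.95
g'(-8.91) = -21.82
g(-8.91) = 83.03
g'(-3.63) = -11.26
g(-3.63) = -4.30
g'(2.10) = 0.20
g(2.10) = -35.99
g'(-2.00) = -8.00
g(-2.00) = -20.00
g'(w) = 2*w - 4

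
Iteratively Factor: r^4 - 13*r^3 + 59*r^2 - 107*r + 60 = (r - 5)*(r^3 - 8*r^2 + 19*r - 12) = (r - 5)*(r - 3)*(r^2 - 5*r + 4) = (r - 5)*(r - 3)*(r - 1)*(r - 4)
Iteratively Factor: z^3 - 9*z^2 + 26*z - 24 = (z - 2)*(z^2 - 7*z + 12) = (z - 3)*(z - 2)*(z - 4)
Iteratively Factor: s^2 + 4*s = (s)*(s + 4)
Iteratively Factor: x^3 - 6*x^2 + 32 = (x + 2)*(x^2 - 8*x + 16) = (x - 4)*(x + 2)*(x - 4)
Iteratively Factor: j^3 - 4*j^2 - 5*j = (j)*(j^2 - 4*j - 5) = j*(j + 1)*(j - 5)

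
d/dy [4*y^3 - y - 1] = 12*y^2 - 1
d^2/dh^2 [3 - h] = 0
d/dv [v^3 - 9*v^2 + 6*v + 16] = 3*v^2 - 18*v + 6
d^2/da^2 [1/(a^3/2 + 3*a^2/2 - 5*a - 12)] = 4*(-3*(a + 1)*(a^3 + 3*a^2 - 10*a - 24) + (3*a^2 + 6*a - 10)^2)/(a^3 + 3*a^2 - 10*a - 24)^3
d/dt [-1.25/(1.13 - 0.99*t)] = -1.2375/(0.99*t - 1.13)^2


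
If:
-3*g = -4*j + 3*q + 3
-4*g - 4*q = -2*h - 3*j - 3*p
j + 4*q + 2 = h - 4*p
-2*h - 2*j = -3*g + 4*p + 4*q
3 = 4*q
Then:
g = -38/3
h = -445/48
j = -131/16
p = -73/48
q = 3/4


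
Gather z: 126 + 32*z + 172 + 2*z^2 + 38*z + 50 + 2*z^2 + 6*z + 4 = 4*z^2 + 76*z + 352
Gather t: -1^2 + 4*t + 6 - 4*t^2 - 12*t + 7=-4*t^2 - 8*t + 12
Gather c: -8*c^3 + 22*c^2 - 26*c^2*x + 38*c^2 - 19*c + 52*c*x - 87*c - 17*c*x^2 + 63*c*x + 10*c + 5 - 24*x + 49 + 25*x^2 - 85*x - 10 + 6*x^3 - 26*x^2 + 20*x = -8*c^3 + c^2*(60 - 26*x) + c*(-17*x^2 + 115*x - 96) + 6*x^3 - x^2 - 89*x + 44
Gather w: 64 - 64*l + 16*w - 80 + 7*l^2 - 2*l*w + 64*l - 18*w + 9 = 7*l^2 + w*(-2*l - 2) - 7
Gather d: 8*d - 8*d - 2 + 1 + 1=0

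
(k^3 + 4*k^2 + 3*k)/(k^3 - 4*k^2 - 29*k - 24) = k/(k - 8)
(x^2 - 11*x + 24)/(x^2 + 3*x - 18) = (x - 8)/(x + 6)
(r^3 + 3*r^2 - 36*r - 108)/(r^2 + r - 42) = (r^2 + 9*r + 18)/(r + 7)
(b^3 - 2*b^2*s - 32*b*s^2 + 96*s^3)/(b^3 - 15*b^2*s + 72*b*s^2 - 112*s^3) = (-b - 6*s)/(-b + 7*s)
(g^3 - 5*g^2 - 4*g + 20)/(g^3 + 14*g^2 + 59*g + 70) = (g^2 - 7*g + 10)/(g^2 + 12*g + 35)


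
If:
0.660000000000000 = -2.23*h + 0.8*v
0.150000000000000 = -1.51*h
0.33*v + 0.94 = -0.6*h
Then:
No Solution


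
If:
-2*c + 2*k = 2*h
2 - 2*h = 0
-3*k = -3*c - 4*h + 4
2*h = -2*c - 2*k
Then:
No Solution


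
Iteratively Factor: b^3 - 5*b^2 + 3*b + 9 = (b - 3)*(b^2 - 2*b - 3) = (b - 3)^2*(b + 1)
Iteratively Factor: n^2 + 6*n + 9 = (n + 3)*(n + 3)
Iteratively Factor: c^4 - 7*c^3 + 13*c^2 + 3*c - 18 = (c - 3)*(c^3 - 4*c^2 + c + 6) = (c - 3)*(c - 2)*(c^2 - 2*c - 3) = (c - 3)*(c - 2)*(c + 1)*(c - 3)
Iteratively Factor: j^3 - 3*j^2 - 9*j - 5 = (j + 1)*(j^2 - 4*j - 5) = (j + 1)^2*(j - 5)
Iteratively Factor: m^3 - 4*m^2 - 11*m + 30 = (m + 3)*(m^2 - 7*m + 10) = (m - 5)*(m + 3)*(m - 2)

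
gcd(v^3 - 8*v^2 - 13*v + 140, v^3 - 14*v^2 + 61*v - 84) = v - 7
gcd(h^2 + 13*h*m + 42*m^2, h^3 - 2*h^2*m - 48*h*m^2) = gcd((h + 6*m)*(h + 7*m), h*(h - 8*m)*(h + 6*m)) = h + 6*m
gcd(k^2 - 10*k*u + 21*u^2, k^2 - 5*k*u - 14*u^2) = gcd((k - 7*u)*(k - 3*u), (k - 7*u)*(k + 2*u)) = -k + 7*u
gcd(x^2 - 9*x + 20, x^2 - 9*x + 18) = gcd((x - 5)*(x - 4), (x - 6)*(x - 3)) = 1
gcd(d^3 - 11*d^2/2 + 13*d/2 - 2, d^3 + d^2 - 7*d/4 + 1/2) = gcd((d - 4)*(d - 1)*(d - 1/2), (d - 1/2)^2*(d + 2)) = d - 1/2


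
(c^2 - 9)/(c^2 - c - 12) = (c - 3)/(c - 4)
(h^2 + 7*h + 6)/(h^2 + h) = (h + 6)/h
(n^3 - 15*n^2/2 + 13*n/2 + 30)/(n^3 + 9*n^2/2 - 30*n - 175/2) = (2*n^2 - 5*n - 12)/(2*n^2 + 19*n + 35)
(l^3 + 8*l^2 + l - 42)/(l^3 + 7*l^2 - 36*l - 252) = (l^2 + l - 6)/(l^2 - 36)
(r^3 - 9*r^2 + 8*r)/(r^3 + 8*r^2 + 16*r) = (r^2 - 9*r + 8)/(r^2 + 8*r + 16)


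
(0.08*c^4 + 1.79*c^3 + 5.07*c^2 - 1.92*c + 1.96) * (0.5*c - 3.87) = 0.04*c^5 + 0.5854*c^4 - 4.3923*c^3 - 20.5809*c^2 + 8.4104*c - 7.5852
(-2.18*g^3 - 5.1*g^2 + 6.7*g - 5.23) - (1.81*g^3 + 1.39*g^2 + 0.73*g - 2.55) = -3.99*g^3 - 6.49*g^2 + 5.97*g - 2.68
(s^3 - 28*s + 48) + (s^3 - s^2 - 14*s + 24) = 2*s^3 - s^2 - 42*s + 72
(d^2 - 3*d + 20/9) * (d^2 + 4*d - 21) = d^4 + d^3 - 277*d^2/9 + 647*d/9 - 140/3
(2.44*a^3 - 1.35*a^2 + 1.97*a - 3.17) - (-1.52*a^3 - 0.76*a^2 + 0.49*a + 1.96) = 3.96*a^3 - 0.59*a^2 + 1.48*a - 5.13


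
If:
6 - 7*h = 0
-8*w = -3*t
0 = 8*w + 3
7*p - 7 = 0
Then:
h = 6/7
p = 1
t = -1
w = -3/8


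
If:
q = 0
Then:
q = 0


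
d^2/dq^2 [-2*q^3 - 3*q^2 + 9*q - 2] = -12*q - 6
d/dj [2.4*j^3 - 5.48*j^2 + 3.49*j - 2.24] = 7.2*j^2 - 10.96*j + 3.49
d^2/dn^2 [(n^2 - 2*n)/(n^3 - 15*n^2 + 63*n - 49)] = 2*(n^4 + 8*n^3 - 36*n^2 + 68*n - 77)/(n^7 - 31*n^6 + 381*n^5 - 2339*n^4 + 7427*n^3 - 11613*n^2 + 8575*n - 2401)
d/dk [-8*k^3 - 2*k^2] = 4*k*(-6*k - 1)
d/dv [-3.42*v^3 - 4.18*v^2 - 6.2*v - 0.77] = -10.26*v^2 - 8.36*v - 6.2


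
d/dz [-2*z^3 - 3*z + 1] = -6*z^2 - 3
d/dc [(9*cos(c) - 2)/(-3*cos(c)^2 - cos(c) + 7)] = (27*sin(c)^2 + 12*cos(c) - 88)*sin(c)/(3*cos(c)^2 + cos(c) - 7)^2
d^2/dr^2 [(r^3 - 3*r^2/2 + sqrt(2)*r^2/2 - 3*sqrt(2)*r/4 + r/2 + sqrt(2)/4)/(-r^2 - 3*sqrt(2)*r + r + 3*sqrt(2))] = 5*(-12 - sqrt(2))/(2*(r^3 + 9*sqrt(2)*r^2 + 54*r + 54*sqrt(2)))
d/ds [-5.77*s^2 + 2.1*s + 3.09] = 2.1 - 11.54*s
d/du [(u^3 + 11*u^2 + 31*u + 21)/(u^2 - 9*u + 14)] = (u^4 - 18*u^3 - 88*u^2 + 266*u + 623)/(u^4 - 18*u^3 + 109*u^2 - 252*u + 196)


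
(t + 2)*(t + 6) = t^2 + 8*t + 12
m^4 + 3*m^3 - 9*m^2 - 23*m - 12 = (m - 3)*(m + 1)^2*(m + 4)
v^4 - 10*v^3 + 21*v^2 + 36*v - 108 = (v - 6)*(v - 3)^2*(v + 2)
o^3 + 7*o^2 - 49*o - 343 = (o - 7)*(o + 7)^2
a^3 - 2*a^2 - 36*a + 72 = (a - 6)*(a - 2)*(a + 6)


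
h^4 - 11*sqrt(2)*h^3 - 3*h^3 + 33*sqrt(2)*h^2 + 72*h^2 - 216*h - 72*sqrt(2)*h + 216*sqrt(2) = (h - 3)*(h - 6*sqrt(2))*(h - 3*sqrt(2))*(h - 2*sqrt(2))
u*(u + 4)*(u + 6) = u^3 + 10*u^2 + 24*u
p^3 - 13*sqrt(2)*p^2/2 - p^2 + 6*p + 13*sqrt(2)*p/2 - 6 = (p - 1)*(p - 6*sqrt(2))*(p - sqrt(2)/2)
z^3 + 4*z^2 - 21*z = z*(z - 3)*(z + 7)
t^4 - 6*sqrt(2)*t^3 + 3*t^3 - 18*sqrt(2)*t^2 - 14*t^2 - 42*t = t*(t + 3)*(t - 7*sqrt(2))*(t + sqrt(2))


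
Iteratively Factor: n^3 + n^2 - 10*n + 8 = (n + 4)*(n^2 - 3*n + 2) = (n - 1)*(n + 4)*(n - 2)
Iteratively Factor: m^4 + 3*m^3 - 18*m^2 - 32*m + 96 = (m + 4)*(m^3 - m^2 - 14*m + 24) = (m + 4)^2*(m^2 - 5*m + 6) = (m - 3)*(m + 4)^2*(m - 2)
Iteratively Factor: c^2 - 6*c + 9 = (c - 3)*(c - 3)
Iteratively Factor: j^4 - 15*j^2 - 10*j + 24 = (j - 1)*(j^3 + j^2 - 14*j - 24) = (j - 1)*(j + 3)*(j^2 - 2*j - 8) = (j - 1)*(j + 2)*(j + 3)*(j - 4)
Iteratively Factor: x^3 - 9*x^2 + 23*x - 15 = (x - 1)*(x^2 - 8*x + 15) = (x - 3)*(x - 1)*(x - 5)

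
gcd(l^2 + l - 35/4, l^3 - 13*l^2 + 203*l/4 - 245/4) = l - 5/2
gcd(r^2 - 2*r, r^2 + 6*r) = r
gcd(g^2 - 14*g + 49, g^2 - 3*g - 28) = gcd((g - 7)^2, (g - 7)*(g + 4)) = g - 7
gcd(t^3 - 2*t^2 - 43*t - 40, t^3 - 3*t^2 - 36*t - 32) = t^2 - 7*t - 8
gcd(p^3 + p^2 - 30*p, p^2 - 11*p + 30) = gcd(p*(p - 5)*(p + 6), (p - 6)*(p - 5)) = p - 5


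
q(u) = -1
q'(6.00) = 0.00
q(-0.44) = -1.00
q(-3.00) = -1.00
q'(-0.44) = 0.00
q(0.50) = -1.00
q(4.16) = -1.00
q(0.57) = -1.00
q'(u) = 0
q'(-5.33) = 0.00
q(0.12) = -1.00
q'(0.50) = 0.00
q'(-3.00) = 0.00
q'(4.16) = 0.00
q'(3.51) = 0.00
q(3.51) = -1.00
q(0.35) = -1.00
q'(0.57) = 0.00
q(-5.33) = -1.00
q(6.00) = -1.00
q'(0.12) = 0.00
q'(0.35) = 0.00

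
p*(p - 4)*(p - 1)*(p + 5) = p^4 - 21*p^2 + 20*p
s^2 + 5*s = s*(s + 5)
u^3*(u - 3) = u^4 - 3*u^3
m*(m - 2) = m^2 - 2*m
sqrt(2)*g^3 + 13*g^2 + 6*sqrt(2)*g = g*(g + 6*sqrt(2))*(sqrt(2)*g + 1)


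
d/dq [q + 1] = 1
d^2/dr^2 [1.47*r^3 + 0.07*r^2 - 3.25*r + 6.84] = 8.82*r + 0.14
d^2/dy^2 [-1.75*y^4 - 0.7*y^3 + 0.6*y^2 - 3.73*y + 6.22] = -21.0*y^2 - 4.2*y + 1.2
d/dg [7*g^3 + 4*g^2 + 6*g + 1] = 21*g^2 + 8*g + 6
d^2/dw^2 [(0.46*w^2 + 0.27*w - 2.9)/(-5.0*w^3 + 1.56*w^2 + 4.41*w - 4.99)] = (-23.0*w^6 - 40.5*w^5 + 821.778*w^4 - 208.133912*w^3 - 281.972304*w^2 - 327.035688*w + 123.157222)/(125.0*w^9 - 117.0*w^8 - 294.246*w^7 + 576.841584*w^6 + 25.992972*w^5 - 714.763116*w^4 + 493.710603*w^3 + 174.605589*w^2 - 329.428323*w + 124.251499)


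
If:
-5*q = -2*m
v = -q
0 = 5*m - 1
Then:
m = 1/5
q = 2/25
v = -2/25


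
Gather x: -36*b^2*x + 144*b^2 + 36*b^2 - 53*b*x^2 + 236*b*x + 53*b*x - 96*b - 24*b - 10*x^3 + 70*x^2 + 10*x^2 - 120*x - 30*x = 180*b^2 - 120*b - 10*x^3 + x^2*(80 - 53*b) + x*(-36*b^2 + 289*b - 150)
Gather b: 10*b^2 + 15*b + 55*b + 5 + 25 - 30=10*b^2 + 70*b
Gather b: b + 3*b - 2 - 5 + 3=4*b - 4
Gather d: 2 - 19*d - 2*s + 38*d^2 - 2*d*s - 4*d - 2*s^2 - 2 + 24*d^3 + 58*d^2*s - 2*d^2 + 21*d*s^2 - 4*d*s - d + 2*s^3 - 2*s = 24*d^3 + d^2*(58*s + 36) + d*(21*s^2 - 6*s - 24) + 2*s^3 - 2*s^2 - 4*s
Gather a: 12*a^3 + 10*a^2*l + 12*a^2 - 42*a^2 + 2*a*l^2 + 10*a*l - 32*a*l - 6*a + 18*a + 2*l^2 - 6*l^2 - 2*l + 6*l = 12*a^3 + a^2*(10*l - 30) + a*(2*l^2 - 22*l + 12) - 4*l^2 + 4*l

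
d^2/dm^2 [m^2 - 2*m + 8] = 2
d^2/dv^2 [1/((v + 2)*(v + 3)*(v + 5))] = 2*(6*v^4 + 80*v^3 + 393*v^2 + 840*v + 661)/(v^9 + 30*v^8 + 393*v^7 + 2950*v^6 + 13983*v^5 + 43410*v^4 + 88291*v^3 + 113490*v^2 + 83700*v + 27000)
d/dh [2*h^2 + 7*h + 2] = 4*h + 7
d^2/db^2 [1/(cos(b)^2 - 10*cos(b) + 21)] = (-8*sin(b)^4 + 36*sin(b)^2 - 495*cos(b) + 15*cos(3*b) + 288)/(2*(cos(b) - 7)^3*(cos(b) - 3)^3)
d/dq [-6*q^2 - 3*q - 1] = -12*q - 3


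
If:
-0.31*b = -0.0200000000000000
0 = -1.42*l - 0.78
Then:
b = 0.06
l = -0.55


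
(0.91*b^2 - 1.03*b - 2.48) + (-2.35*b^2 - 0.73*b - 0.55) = -1.44*b^2 - 1.76*b - 3.03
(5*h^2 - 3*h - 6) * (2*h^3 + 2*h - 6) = 10*h^5 - 6*h^4 - 2*h^3 - 36*h^2 + 6*h + 36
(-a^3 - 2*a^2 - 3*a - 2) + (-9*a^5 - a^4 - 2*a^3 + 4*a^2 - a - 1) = -9*a^5 - a^4 - 3*a^3 + 2*a^2 - 4*a - 3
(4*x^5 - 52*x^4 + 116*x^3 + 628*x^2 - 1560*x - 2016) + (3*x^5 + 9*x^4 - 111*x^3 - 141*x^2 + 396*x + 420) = 7*x^5 - 43*x^4 + 5*x^3 + 487*x^2 - 1164*x - 1596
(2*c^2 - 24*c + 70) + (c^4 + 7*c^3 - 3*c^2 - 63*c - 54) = c^4 + 7*c^3 - c^2 - 87*c + 16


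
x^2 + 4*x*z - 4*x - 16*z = (x - 4)*(x + 4*z)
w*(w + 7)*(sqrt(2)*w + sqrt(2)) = sqrt(2)*w^3 + 8*sqrt(2)*w^2 + 7*sqrt(2)*w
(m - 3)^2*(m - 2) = m^3 - 8*m^2 + 21*m - 18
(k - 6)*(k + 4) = k^2 - 2*k - 24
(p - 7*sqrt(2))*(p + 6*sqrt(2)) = p^2 - sqrt(2)*p - 84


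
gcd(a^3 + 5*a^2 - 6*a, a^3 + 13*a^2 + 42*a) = a^2 + 6*a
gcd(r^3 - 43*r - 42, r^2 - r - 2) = r + 1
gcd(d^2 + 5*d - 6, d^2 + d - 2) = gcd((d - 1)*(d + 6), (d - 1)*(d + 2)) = d - 1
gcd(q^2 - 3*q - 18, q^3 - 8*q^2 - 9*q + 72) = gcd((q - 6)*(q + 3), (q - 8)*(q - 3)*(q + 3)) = q + 3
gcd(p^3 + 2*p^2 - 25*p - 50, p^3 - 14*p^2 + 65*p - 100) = p - 5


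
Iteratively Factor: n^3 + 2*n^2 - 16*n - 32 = (n + 2)*(n^2 - 16) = (n - 4)*(n + 2)*(n + 4)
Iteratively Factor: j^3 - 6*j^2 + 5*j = (j)*(j^2 - 6*j + 5) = j*(j - 1)*(j - 5)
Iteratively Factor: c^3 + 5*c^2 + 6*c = (c + 3)*(c^2 + 2*c) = c*(c + 3)*(c + 2)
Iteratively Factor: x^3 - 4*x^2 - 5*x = (x - 5)*(x^2 + x) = (x - 5)*(x + 1)*(x)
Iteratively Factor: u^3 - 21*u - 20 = (u - 5)*(u^2 + 5*u + 4) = (u - 5)*(u + 1)*(u + 4)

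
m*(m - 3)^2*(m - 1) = m^4 - 7*m^3 + 15*m^2 - 9*m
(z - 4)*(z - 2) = z^2 - 6*z + 8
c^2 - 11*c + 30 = (c - 6)*(c - 5)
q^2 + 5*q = q*(q + 5)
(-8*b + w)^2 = 64*b^2 - 16*b*w + w^2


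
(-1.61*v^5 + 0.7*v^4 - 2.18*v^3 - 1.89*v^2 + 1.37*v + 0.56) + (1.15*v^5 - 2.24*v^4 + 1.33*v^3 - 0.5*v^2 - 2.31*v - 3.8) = -0.46*v^5 - 1.54*v^4 - 0.85*v^3 - 2.39*v^2 - 0.94*v - 3.24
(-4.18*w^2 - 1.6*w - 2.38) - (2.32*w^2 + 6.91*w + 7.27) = -6.5*w^2 - 8.51*w - 9.65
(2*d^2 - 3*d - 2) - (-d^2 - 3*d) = 3*d^2 - 2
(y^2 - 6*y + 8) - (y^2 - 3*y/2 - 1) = 9 - 9*y/2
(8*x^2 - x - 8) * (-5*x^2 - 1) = -40*x^4 + 5*x^3 + 32*x^2 + x + 8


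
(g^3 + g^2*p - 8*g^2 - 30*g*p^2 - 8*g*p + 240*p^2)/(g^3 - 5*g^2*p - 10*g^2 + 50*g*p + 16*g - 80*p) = (g + 6*p)/(g - 2)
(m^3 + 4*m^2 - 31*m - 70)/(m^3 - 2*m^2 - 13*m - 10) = (m + 7)/(m + 1)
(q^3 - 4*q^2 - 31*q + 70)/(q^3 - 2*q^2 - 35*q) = (q - 2)/q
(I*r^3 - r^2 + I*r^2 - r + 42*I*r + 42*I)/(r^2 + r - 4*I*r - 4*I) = (I*r^2 - r + 42*I)/(r - 4*I)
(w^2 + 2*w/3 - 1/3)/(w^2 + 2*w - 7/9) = 3*(w + 1)/(3*w + 7)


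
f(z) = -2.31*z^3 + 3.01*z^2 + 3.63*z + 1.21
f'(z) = -6.93*z^2 + 6.02*z + 3.63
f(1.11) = 5.79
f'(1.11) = 1.77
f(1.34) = 5.92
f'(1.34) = -0.75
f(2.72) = -13.13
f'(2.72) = -31.27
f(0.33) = 2.65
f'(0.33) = 4.86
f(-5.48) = 451.86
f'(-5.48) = -237.47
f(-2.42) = 42.79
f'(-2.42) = -51.52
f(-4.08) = 193.39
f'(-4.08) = -136.29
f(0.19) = 1.99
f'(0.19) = 4.52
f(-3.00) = 79.78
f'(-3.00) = -76.80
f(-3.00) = 79.78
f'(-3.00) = -76.80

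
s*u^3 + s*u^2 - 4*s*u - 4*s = (u - 2)*(u + 2)*(s*u + s)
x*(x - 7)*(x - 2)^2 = x^4 - 11*x^3 + 32*x^2 - 28*x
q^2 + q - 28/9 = (q - 4/3)*(q + 7/3)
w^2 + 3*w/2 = w*(w + 3/2)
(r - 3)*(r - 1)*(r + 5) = r^3 + r^2 - 17*r + 15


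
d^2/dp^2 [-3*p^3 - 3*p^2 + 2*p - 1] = -18*p - 6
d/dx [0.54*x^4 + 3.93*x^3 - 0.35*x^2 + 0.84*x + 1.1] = 2.16*x^3 + 11.79*x^2 - 0.7*x + 0.84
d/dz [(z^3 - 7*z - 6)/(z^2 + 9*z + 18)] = (z^4 + 18*z^3 + 61*z^2 + 12*z - 72)/(z^4 + 18*z^3 + 117*z^2 + 324*z + 324)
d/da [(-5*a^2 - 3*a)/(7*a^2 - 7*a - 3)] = (56*a^2 + 30*a + 9)/(49*a^4 - 98*a^3 + 7*a^2 + 42*a + 9)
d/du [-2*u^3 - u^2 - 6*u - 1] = -6*u^2 - 2*u - 6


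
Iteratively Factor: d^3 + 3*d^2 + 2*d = (d + 1)*(d^2 + 2*d) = (d + 1)*(d + 2)*(d)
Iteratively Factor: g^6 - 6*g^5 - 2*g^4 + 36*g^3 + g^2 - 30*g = (g - 5)*(g^5 - g^4 - 7*g^3 + g^2 + 6*g) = (g - 5)*(g + 1)*(g^4 - 2*g^3 - 5*g^2 + 6*g) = (g - 5)*(g - 3)*(g + 1)*(g^3 + g^2 - 2*g) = g*(g - 5)*(g - 3)*(g + 1)*(g^2 + g - 2) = g*(g - 5)*(g - 3)*(g + 1)*(g + 2)*(g - 1)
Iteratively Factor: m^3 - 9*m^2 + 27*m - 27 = (m - 3)*(m^2 - 6*m + 9) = (m - 3)^2*(m - 3)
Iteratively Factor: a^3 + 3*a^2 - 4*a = (a)*(a^2 + 3*a - 4) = a*(a - 1)*(a + 4)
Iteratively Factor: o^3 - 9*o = (o + 3)*(o^2 - 3*o) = o*(o + 3)*(o - 3)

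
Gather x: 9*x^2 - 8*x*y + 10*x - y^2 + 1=9*x^2 + x*(10 - 8*y) - y^2 + 1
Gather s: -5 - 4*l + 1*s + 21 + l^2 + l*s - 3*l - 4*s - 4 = l^2 - 7*l + s*(l - 3) + 12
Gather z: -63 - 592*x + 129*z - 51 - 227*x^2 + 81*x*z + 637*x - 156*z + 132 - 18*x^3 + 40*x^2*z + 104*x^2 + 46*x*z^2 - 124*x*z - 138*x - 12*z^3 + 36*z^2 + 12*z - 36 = -18*x^3 - 123*x^2 - 93*x - 12*z^3 + z^2*(46*x + 36) + z*(40*x^2 - 43*x - 15) - 18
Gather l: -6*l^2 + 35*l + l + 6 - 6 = -6*l^2 + 36*l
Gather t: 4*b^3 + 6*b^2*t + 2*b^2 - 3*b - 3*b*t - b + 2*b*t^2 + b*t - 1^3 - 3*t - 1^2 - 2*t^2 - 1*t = 4*b^3 + 2*b^2 - 4*b + t^2*(2*b - 2) + t*(6*b^2 - 2*b - 4) - 2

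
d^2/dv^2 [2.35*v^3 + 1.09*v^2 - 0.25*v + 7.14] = 14.1*v + 2.18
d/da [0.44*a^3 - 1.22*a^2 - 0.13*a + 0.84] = 1.32*a^2 - 2.44*a - 0.13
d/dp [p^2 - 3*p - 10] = 2*p - 3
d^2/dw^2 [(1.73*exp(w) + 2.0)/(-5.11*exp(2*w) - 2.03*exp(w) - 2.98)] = (-45.173933*exp(4*w) - 190.950991*exp(3*w) + 95.824764*exp(2*w) + 124.046062*exp(w) - 3.264292)*exp(w)/(133.432831*exp(6*w) + 159.022689*exp(5*w) + 296.615571*exp(4*w) + 193.840031*exp(3*w) + 172.977378*exp(2*w) + 54.081636*exp(w) + 26.463592)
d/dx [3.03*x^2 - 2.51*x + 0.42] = 6.06*x - 2.51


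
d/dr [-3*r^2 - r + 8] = -6*r - 1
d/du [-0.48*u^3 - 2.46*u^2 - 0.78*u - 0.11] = -1.44*u^2 - 4.92*u - 0.78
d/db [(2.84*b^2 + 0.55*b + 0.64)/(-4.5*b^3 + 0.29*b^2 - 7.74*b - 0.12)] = (12.78*b^4 + 4.95*b^3 - 13.5011*b^2 - 1.0528*b + 4.8876)/(20.25*b^6 - 2.61*b^5 + 69.7441*b^4 - 3.4092*b^3 + 59.838*b^2 + 1.8576*b + 0.0144)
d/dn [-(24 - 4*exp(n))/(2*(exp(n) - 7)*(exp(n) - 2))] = 2*(-exp(2*n) + 12*exp(n) - 40)*exp(n)/(exp(4*n) - 18*exp(3*n) + 109*exp(2*n) - 252*exp(n) + 196)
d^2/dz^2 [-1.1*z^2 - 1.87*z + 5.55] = -2.20000000000000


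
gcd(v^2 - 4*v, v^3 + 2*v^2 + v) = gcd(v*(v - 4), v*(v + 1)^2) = v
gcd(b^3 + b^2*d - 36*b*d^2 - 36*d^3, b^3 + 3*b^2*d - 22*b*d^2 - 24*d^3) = b^2 + 7*b*d + 6*d^2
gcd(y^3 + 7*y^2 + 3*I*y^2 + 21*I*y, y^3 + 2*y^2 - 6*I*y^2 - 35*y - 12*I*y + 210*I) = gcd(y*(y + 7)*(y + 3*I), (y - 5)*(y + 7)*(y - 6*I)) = y + 7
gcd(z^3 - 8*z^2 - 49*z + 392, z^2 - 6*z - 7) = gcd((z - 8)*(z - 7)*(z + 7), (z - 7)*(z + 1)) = z - 7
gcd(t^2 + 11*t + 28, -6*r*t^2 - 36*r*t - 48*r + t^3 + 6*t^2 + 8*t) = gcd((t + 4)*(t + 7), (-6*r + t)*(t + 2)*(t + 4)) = t + 4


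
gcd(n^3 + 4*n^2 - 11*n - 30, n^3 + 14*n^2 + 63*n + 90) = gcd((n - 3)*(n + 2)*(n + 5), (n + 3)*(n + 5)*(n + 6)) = n + 5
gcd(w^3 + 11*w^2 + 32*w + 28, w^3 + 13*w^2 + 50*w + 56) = w^2 + 9*w + 14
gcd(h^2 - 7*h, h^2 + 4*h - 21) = 1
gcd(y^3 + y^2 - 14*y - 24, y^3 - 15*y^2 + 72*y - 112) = y - 4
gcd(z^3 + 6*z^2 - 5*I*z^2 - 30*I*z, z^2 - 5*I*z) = z^2 - 5*I*z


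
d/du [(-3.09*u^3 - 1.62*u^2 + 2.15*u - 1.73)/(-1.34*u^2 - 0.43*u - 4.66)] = (4.1406*u^4 + 2.6574*u^3 + 46.7758*u^2 + 10.462*u - 10.7629)/(1.7956*u^4 + 1.1524*u^3 + 12.6737*u^2 + 4.0076*u + 21.7156)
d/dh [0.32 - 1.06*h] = -1.06000000000000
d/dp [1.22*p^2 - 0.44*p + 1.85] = 2.44*p - 0.44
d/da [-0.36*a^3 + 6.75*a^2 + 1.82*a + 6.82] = -1.08*a^2 + 13.5*a + 1.82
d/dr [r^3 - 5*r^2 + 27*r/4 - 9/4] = 3*r^2 - 10*r + 27/4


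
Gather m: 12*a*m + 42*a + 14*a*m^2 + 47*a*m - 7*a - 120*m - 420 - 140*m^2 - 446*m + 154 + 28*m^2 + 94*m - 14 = 35*a + m^2*(14*a - 112) + m*(59*a - 472) - 280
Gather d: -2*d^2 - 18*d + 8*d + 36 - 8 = -2*d^2 - 10*d + 28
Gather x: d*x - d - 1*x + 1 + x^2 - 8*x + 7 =-d + x^2 + x*(d - 9) + 8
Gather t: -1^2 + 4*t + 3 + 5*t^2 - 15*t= 5*t^2 - 11*t + 2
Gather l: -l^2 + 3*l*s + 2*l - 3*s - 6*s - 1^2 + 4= -l^2 + l*(3*s + 2) - 9*s + 3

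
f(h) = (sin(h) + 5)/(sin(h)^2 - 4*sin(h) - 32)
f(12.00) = -0.15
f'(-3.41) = 0.01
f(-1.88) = -0.15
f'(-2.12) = 0.00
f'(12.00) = -0.00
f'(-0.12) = -0.01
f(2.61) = -0.16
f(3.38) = -0.15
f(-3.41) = -0.16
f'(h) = (-2*sin(h)*cos(h) + 4*cos(h))*(sin(h) + 5)/(sin(h)^2 - 4*sin(h) - 32)^2 + cos(h)/(sin(h)^2 - 4*sin(h) - 32)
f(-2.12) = -0.15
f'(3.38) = 0.01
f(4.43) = -0.15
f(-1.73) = -0.15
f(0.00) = -0.16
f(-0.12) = -0.15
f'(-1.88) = 0.00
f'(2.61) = 0.01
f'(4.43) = 0.00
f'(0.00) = -0.01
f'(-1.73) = 0.00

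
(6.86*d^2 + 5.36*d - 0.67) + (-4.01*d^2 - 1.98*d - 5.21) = 2.85*d^2 + 3.38*d - 5.88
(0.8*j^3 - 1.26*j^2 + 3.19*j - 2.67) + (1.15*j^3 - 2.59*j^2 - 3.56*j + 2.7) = 1.95*j^3 - 3.85*j^2 - 0.37*j + 0.0300000000000002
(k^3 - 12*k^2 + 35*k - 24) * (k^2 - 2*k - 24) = k^5 - 14*k^4 + 35*k^3 + 194*k^2 - 792*k + 576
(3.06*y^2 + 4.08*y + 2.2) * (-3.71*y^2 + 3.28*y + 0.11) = -11.3526*y^4 - 5.1*y^3 + 5.557*y^2 + 7.6648*y + 0.242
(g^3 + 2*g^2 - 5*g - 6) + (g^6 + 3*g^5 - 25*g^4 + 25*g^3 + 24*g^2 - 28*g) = g^6 + 3*g^5 - 25*g^4 + 26*g^3 + 26*g^2 - 33*g - 6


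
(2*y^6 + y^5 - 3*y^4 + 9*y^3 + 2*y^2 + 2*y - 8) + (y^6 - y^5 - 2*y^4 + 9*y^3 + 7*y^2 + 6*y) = 3*y^6 - 5*y^4 + 18*y^3 + 9*y^2 + 8*y - 8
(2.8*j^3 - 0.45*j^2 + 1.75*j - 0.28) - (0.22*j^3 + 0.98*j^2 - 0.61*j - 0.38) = 2.58*j^3 - 1.43*j^2 + 2.36*j + 0.1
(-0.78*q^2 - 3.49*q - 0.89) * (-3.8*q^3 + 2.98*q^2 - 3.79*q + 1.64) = 2.964*q^5 + 10.9376*q^4 - 4.062*q^3 + 9.2957*q^2 - 2.3505*q - 1.4596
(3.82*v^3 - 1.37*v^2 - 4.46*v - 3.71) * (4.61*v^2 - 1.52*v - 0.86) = 17.6102*v^5 - 12.1221*v^4 - 21.7634*v^3 - 9.1457*v^2 + 9.4748*v + 3.1906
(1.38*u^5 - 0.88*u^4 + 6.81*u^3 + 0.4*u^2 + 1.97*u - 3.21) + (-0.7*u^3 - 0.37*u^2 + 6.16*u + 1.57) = 1.38*u^5 - 0.88*u^4 + 6.11*u^3 + 0.03*u^2 + 8.13*u - 1.64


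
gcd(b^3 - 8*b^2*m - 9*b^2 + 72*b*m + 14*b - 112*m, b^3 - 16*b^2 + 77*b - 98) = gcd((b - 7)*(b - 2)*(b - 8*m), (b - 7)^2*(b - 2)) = b^2 - 9*b + 14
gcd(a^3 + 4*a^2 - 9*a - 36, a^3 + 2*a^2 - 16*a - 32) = a + 4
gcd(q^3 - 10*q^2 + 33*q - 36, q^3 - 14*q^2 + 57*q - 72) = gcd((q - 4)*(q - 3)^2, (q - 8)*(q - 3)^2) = q^2 - 6*q + 9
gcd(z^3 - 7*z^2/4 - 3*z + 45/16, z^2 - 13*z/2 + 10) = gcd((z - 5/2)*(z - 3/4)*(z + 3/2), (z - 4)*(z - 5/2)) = z - 5/2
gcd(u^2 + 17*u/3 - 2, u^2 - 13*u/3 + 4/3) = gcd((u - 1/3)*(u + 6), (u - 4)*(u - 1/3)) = u - 1/3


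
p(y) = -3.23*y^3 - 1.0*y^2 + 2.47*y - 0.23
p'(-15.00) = -2147.78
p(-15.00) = 10638.97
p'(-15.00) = -2147.78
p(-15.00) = 10638.97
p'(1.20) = -13.88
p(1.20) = -4.29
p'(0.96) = -8.38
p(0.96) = -1.64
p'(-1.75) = -23.71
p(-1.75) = 9.70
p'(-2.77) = -66.34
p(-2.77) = 53.91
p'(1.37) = -18.46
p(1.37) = -7.03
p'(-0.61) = 0.08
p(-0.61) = -1.38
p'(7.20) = -514.26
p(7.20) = -1239.88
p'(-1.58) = -18.56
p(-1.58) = 6.11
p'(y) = -9.69*y^2 - 2.0*y + 2.47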